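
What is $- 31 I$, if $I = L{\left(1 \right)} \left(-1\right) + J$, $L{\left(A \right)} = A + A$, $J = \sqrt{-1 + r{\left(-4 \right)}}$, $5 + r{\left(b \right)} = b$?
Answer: $62 - 31 i \sqrt{10} \approx 62.0 - 98.031 i$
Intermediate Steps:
$r{\left(b \right)} = -5 + b$
$J = i \sqrt{10}$ ($J = \sqrt{-1 - 9} = \sqrt{-10} = i \sqrt{10} \approx 3.1623 i$)
$L{\left(A \right)} = 2 A$
$I = -2 + i \sqrt{10}$ ($I = 2 \cdot 1 \left(-1\right) + i \sqrt{10} = 2 \left(-1\right) + i \sqrt{10} = -2 + i \sqrt{10} \approx -2.0 + 3.1623 i$)
$- 31 I = - 31 \left(-2 + i \sqrt{10}\right) = 62 - 31 i \sqrt{10}$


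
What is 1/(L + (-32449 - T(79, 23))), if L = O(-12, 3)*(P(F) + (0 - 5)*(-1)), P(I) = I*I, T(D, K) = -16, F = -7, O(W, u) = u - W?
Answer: -1/31623 ≈ -3.1623e-5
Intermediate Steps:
P(I) = I**2
L = 810 (L = (3 - 1*(-12))*((-7)**2 + (0 - 5)*(-1)) = (3 + 12)*(49 - 5*(-1)) = 15*(49 + 5) = 15*54 = 810)
1/(L + (-32449 - T(79, 23))) = 1/(810 + (-32449 - 1*(-16))) = 1/(810 + (-32449 + 16)) = 1/(810 - 32433) = 1/(-31623) = -1/31623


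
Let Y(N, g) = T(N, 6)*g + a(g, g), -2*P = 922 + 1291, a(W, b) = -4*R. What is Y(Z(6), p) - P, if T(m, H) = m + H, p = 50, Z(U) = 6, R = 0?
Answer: 3413/2 ≈ 1706.5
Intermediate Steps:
a(W, b) = 0 (a(W, b) = -4*0 = 0)
T(m, H) = H + m
P = -2213/2 (P = -(922 + 1291)/2 = -½*2213 = -2213/2 ≈ -1106.5)
Y(N, g) = g*(6 + N) (Y(N, g) = (6 + N)*g + 0 = g*(6 + N) + 0 = g*(6 + N))
Y(Z(6), p) - P = 50*(6 + 6) - 1*(-2213/2) = 50*12 + 2213/2 = 600 + 2213/2 = 3413/2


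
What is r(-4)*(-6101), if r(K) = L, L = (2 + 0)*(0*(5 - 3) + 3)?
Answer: -36606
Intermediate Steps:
L = 6 (L = 2*(0*2 + 3) = 2*(0 + 3) = 2*3 = 6)
r(K) = 6
r(-4)*(-6101) = 6*(-6101) = -36606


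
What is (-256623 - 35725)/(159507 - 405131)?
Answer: 73087/61406 ≈ 1.1902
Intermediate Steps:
(-256623 - 35725)/(159507 - 405131) = -292348/(-245624) = -292348*(-1/245624) = 73087/61406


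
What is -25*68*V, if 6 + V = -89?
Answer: 161500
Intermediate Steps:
V = -95 (V = -6 - 89 = -95)
-25*68*V = -25*68*(-95) = -1700*(-95) = -1*(-161500) = 161500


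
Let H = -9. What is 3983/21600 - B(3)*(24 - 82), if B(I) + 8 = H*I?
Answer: -43844017/21600 ≈ -2029.8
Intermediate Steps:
B(I) = -8 - 9*I
3983/21600 - B(3)*(24 - 82) = 3983/21600 - (-8 - 9*3)*(24 - 82) = 3983*(1/21600) - (-8 - 27)*(-58) = 3983/21600 - (-35)*(-58) = 3983/21600 - 1*2030 = 3983/21600 - 2030 = -43844017/21600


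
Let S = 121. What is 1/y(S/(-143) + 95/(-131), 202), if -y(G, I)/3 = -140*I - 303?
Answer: 1/85749 ≈ 1.1662e-5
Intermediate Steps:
y(G, I) = 909 + 420*I (y(G, I) = -3*(-140*I - 303) = -3*(-303 - 140*I) = 909 + 420*I)
1/y(S/(-143) + 95/(-131), 202) = 1/(909 + 420*202) = 1/(909 + 84840) = 1/85749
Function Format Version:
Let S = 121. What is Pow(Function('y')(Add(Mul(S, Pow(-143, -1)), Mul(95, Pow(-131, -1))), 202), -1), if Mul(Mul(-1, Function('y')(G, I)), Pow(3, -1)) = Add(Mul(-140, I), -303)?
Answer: Rational(1, 85749) ≈ 1.1662e-5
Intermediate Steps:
Function('y')(G, I) = Add(909, Mul(420, I)) (Function('y')(G, I) = Mul(-3, Add(Mul(-140, I), -303)) = Mul(-3, Add(-303, Mul(-140, I))) = Add(909, Mul(420, I)))
Pow(Function('y')(Add(Mul(S, Pow(-143, -1)), Mul(95, Pow(-131, -1))), 202), -1) = Pow(Add(909, Mul(420, 202)), -1) = Pow(Add(909, 84840), -1) = Pow(85749, -1) = Rational(1, 85749)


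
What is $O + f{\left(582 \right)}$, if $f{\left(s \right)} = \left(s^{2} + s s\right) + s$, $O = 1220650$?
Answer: $1898680$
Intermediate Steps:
$f{\left(s \right)} = s + 2 s^{2}$ ($f{\left(s \right)} = \left(s^{2} + s^{2}\right) + s = 2 s^{2} + s = s + 2 s^{2}$)
$O + f{\left(582 \right)} = 1220650 + 582 \left(1 + 2 \cdot 582\right) = 1220650 + 582 \left(1 + 1164\right) = 1220650 + 582 \cdot 1165 = 1220650 + 678030 = 1898680$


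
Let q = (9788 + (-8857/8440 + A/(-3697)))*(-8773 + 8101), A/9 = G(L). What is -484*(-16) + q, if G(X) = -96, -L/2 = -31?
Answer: -25622251698124/3900335 ≈ -6.5692e+6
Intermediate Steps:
L = 62 (L = -2*(-31) = 62)
A = -864 (A = 9*(-96) = -864)
q = -25652455892364/3900335 (q = (9788 + (-8857/8440 - 864/(-3697)))*(-8773 + 8101) = (9788 + (-8857*1/8440 - 864*(-1/3697)))*(-672) = (9788 + (-8857/8440 + 864/3697))*(-672) = (9788 - 25452169/31202680)*(-672) = (305386379671/31202680)*(-672) = -25652455892364/3900335 ≈ -6.5770e+6)
-484*(-16) + q = -484*(-16) - 25652455892364/3900335 = 7744 - 25652455892364/3900335 = -25622251698124/3900335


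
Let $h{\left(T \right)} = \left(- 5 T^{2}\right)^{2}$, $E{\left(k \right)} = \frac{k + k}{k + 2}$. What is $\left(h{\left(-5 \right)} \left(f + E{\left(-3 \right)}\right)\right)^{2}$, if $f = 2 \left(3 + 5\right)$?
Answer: $118164062500$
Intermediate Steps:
$E{\left(k \right)} = \frac{2 k}{2 + k}$
$f = 16$ ($f = 2 \cdot 8 = 16$)
$h{\left(T \right)} = 25 T^{4}$
$\left(h{\left(-5 \right)} \left(f + E{\left(-3 \right)}\right)\right)^{2} = \left(25 \left(-5\right)^{4} \left(16 + 2 \left(-3\right) \frac{1}{2 - 3}\right)\right)^{2} = \left(25 \cdot 625 \left(16 + 2 \left(-3\right) \frac{1}{-1}\right)\right)^{2} = \left(15625 \left(16 + 2 \left(-3\right) \left(-1\right)\right)\right)^{2} = \left(15625 \left(16 + 6\right)\right)^{2} = \left(15625 \cdot 22\right)^{2} = 343750^{2} = 118164062500$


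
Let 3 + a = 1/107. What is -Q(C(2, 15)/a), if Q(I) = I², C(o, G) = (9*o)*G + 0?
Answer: -8346321/1024 ≈ -8150.7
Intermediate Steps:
C(o, G) = 9*G*o (C(o, G) = 9*G*o + 0 = 9*G*o)
a = -320/107 (a = -3 + 1/107 = -320/107 ≈ -2.9907)
-Q(C(2, 15)/a) = -((9*15*2)/(-320/107))² = -(270*(-107/320))² = -(-2889/32)² = -1*8346321/1024 = -8346321/1024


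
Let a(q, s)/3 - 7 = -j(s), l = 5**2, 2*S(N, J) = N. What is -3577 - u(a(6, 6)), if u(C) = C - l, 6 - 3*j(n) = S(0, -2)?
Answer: -3567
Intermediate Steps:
S(N, J) = N/2
j(n) = 2 (j(n) = 2 - 0/6 = 2 - 1/3*0 = 2 + 0 = 2)
l = 25
a(q, s) = 15 (a(q, s) = 21 + 3*(-1*2) = 21 + 3*(-2) = 21 - 6 = 15)
u(C) = -25 + C (u(C) = C - 1*25 = C - 25 = -25 + C)
-3577 - u(a(6, 6)) = -3577 - (-25 + 15) = -3577 - 1*(-10) = -3577 + 10 = -3567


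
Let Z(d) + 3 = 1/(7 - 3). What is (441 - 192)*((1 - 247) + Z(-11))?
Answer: -247755/4 ≈ -61939.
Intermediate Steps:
Z(d) = -11/4 (Z(d) = -3 + 1/(7 - 3) = -3 + 1/4 = -3 + ¼ = -11/4)
(441 - 192)*((1 - 247) + Z(-11)) = (441 - 192)*((1 - 247) - 11/4) = 249*(-246 - 11/4) = 249*(-995/4) = -247755/4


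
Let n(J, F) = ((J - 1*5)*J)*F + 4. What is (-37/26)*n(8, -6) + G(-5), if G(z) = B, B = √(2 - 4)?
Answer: 2590/13 + I*√2 ≈ 199.23 + 1.4142*I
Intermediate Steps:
B = I*√2 (B = √(-2) = I*√2 ≈ 1.4142*I)
G(z) = I*√2
n(J, F) = 4 + F*J*(-5 + J) (n(J, F) = ((J - 5)*J)*F + 4 = ((-5 + J)*J)*F + 4 = (J*(-5 + J))*F + 4 = F*J*(-5 + J) + 4 = 4 + F*J*(-5 + J))
(-37/26)*n(8, -6) + G(-5) = (-37/26)*(4 - 6*8² - 5*(-6)*8) + I*√2 = (-37*1/26)*(4 - 6*64 + 240) + I*√2 = -37*(4 - 384 + 240)/26 + I*√2 = -37/26*(-140) + I*√2 = 2590/13 + I*√2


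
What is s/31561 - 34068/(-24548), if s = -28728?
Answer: 5441253/11393521 ≈ 0.47757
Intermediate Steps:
s/31561 - 34068/(-24548) = -28728/31561 - 34068/(-24548) = -28728*1/31561 - 34068*(-1/24548) = -28728/31561 + 501/361 = 5441253/11393521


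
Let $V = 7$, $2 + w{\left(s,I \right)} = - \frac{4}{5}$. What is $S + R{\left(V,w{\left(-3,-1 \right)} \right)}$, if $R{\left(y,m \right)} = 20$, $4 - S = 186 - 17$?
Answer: $-145$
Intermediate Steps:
$w{\left(s,I \right)} = - \frac{14}{5}$ ($w{\left(s,I \right)} = -2 - \frac{4}{5} = - \frac{14}{5}$)
$S = -165$ ($S = 4 - \left(186 - 17\right) = 4 - 169 = -165$)
$S + R{\left(V,w{\left(-3,-1 \right)} \right)} = -165 + 20 = -145$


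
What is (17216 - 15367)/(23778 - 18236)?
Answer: 1849/5542 ≈ 0.33363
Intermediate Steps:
(17216 - 15367)/(23778 - 18236) = 1849/5542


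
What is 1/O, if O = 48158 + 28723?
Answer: 1/76881 ≈ 1.3007e-5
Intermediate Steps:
O = 76881
1/O = 1/76881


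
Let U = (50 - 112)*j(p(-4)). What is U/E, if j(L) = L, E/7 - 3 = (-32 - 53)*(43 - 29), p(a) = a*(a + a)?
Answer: 1984/8309 ≈ 0.23878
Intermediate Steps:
p(a) = 2*a² (p(a) = a*(2*a) = 2*a²)
E = -8309 (E = 21 + 7*((-32 - 53)*(43 - 29)) = 21 + 7*(-85*14) = 21 + 7*(-1190) = 21 - 8330 = -8309)
U = -1984 (U = (50 - 112)*(2*(-4)²) = -124*16 = -62*32 = -1984)
U/E = -1984/(-8309) = -1984*(-1/8309) = 1984/8309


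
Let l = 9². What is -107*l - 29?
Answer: -8696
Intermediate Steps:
l = 81
-107*l - 29 = -107*81 - 29 = -8667 - 29 = -8696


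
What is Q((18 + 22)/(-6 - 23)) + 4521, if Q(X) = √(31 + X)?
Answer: 4521 + √24911/29 ≈ 4526.4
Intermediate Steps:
Q((18 + 22)/(-6 - 23)) + 4521 = √(31 + (18 + 22)/(-6 - 23)) + 4521 = √(31 + 40/(-29)) + 4521 = √(31 + 40*(-1/29)) + 4521 = √(31 - 40/29) + 4521 = √(859/29) + 4521 = √24911/29 + 4521 = 4521 + √24911/29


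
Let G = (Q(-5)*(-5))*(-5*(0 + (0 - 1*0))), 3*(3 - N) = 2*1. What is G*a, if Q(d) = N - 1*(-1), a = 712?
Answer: 0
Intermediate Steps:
N = 7/3 (N = 3 - 2/3 = 7/3 ≈ 2.3333)
Q(d) = 10/3 (Q(d) = 7/3 - 1*(-1) = 7/3 + 1 = 10/3)
G = 0 (G = ((10/3)*(-5))*(-5*(0 + (0 - 1*0))) = -(-250)*(0 + (0 + 0))/3 = -(-250)*(0 + 0)/3 = -(-250)*0/3 = -50/3*0 = 0)
G*a = 0*712 = 0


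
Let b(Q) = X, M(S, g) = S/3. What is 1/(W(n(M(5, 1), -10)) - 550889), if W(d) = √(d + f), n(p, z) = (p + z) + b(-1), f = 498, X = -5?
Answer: -1652667/910436069509 - √4362/910436069509 ≈ -1.8153e-6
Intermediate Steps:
M(S, g) = S/3 (M(S, g) = S*(⅓) = S/3)
b(Q) = -5
n(p, z) = -5 + p + z (n(p, z) = (p + z) - 5 = -5 + p + z)
W(d) = √(498 + d) (W(d) = √(d + 498) = √(498 + d))
1/(W(n(M(5, 1), -10)) - 550889) = 1/(√(498 + (-5 + (⅓)*5 - 10)) - 550889) = 1/(√(498 + (-5 + 5/3 - 10)) - 550889) = 1/(√(498 - 40/3) - 550889) = 1/(√(1454/3) - 550889) = 1/(√4362/3 - 550889) = 1/(-550889 + √4362/3)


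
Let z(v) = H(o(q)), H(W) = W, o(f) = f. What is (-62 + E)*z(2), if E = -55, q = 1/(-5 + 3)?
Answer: 117/2 ≈ 58.500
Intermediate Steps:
q = -½ (q = 1/(-2) = -½ ≈ -0.50000)
z(v) = -½
(-62 + E)*z(2) = (-62 - 55)*(-½) = -117*(-½) = 117/2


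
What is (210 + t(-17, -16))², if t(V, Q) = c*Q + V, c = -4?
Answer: 66049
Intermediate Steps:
t(V, Q) = V - 4*Q (t(V, Q) = -4*Q + V = V - 4*Q)
(210 + t(-17, -16))² = (210 + (-17 - 4*(-16)))² = (210 + (-17 + 64))² = (210 + 47)² = 257² = 66049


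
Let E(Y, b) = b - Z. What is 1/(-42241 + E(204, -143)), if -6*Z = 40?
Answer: -3/127132 ≈ -2.3598e-5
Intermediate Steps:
Z = -20/3 (Z = -1/6*40 = -20/3 ≈ -6.6667)
E(Y, b) = 20/3 + b (E(Y, b) = b - 1*(-20/3) = b + 20/3 = 20/3 + b)
1/(-42241 + E(204, -143)) = 1/(-42241 + (20/3 - 143)) = 1/(-42241 - 409/3) = 1/(-127132/3) = -3/127132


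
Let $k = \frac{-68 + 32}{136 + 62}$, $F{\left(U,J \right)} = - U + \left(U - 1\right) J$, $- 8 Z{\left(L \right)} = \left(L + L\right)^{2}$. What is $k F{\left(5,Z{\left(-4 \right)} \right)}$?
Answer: $\frac{74}{11} \approx 6.7273$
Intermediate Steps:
$Z{\left(L \right)} = - \frac{L^{2}}{2}$ ($Z{\left(L \right)} = - \frac{\left(L + L\right)^{2}}{8} = - \frac{\left(2 L\right)^{2}}{8} = - \frac{4 L^{2}}{8} = - \frac{L^{2}}{2}$)
$F{\left(U,J \right)} = - U + J \left(-1 + U\right)$ ($F{\left(U,J \right)} = - U + \left(U - 1\right) J = - U + \left(-1 + U\right) J = - U + J \left(-1 + U\right)$)
$k = - \frac{2}{11}$ ($k = - \frac{36}{198} = \left(-36\right) \frac{1}{198} = - \frac{2}{11} \approx -0.18182$)
$k F{\left(5,Z{\left(-4 \right)} \right)} = - \frac{2 \left(- \frac{\left(-1\right) \left(-4\right)^{2}}{2} - 5 + - \frac{\left(-4\right)^{2}}{2} \cdot 5\right)}{11} = - \frac{2 \left(- \frac{\left(-1\right) 16}{2} - 5 + \left(- \frac{1}{2}\right) 16 \cdot 5\right)}{11} = - \frac{2 \left(\left(-1\right) \left(-8\right) - 5 - 40\right)}{11} = - \frac{2 \left(8 - 5 - 40\right)}{11} = \left(- \frac{2}{11}\right) \left(-37\right) = \frac{74}{11}$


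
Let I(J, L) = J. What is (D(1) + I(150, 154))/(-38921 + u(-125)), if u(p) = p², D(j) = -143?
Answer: -1/3328 ≈ -0.00030048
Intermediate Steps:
(D(1) + I(150, 154))/(-38921 + u(-125)) = (-143 + 150)/(-38921 + (-125)²) = 7/(-38921 + 15625) = 7/(-23296) = 7*(-1/23296) = -1/3328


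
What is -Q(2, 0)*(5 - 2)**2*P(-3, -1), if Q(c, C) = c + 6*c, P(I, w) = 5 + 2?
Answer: -882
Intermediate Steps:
P(I, w) = 7
Q(c, C) = 7*c
-Q(2, 0)*(5 - 2)**2*P(-3, -1) = -(7*2)*(5 - 2)**2*7 = -14*3**2*7 = -14*9*7 = -126*7 = -1*882 = -882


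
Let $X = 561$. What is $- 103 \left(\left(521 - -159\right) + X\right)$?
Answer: $-127823$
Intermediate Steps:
$- 103 \left(\left(521 - -159\right) + X\right) = - 103 \left(\left(521 - -159\right) + 561\right) = - 103 \left(\left(521 + 159\right) + 561\right) = - 103 \left(680 + 561\right) = \left(-103\right) 1241 = -127823$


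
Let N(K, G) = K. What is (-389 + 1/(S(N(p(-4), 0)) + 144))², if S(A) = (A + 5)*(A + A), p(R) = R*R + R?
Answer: 46107684529/304704 ≈ 1.5132e+5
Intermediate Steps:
p(R) = R + R² (p(R) = R² + R = R + R²)
S(A) = 2*A*(5 + A) (S(A) = (5 + A)*(2*A) = 2*A*(5 + A))
(-389 + 1/(S(N(p(-4), 0)) + 144))² = (-389 + 1/(2*(-4*(1 - 4))*(5 - 4*(1 - 4)) + 144))² = (-389 + 1/(2*(-4*(-3))*(5 - 4*(-3)) + 144))² = (-389 + 1/(2*12*(5 + 12) + 144))² = (-389 + 1/(2*12*17 + 144))² = (-389 + 1/(408 + 144))² = (-389 + 1/552)² = (-214727/552)² = 46107684529/304704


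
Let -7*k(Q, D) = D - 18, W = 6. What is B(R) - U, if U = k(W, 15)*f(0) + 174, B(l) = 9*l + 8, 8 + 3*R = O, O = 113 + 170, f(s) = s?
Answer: 659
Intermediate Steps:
k(Q, D) = 18/7 - D/7 (k(Q, D) = -(D - 18)/7 = -(-18 + D)/7 = 18/7 - D/7)
O = 283
R = 275/3 (R = -8/3 + (⅓)*283 = -8/3 + 283/3 = 275/3 ≈ 91.667)
B(l) = 8 + 9*l
U = 174 (U = (18/7 - ⅐*15)*0 + 174 = (18/7 - 15/7)*0 + 174 = (3/7)*0 + 174 = 0 + 174 = 174)
B(R) - U = (8 + 9*(275/3)) - 1*174 = (8 + 825) - 174 = 833 - 174 = 659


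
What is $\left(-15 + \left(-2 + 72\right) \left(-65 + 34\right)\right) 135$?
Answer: $-294975$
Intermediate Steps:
$\left(-15 + \left(-2 + 72\right) \left(-65 + 34\right)\right) 135 = \left(-15 + 70 \left(-31\right)\right) 135 = \left(-15 - 2170\right) 135 = \left(-2185\right) 135 = -294975$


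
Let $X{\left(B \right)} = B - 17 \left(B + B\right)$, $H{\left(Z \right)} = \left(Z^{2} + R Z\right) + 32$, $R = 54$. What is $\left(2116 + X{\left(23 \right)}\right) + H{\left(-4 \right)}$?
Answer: $1189$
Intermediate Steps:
$H{\left(Z \right)} = 32 + Z^{2} + 54 Z$ ($H{\left(Z \right)} = \left(Z^{2} + 54 Z\right) + 32 = 32 + Z^{2} + 54 Z$)
$X{\left(B \right)} = - 33 B$ ($X{\left(B \right)} = B - 17 \cdot 2 B = B - 34 B = - 33 B$)
$\left(2116 + X{\left(23 \right)}\right) + H{\left(-4 \right)} = \left(2116 - 759\right) + \left(32 + \left(-4\right)^{2} + 54 \left(-4\right)\right) = \left(2116 - 759\right) + \left(32 + 16 - 216\right) = 1357 - 168 = 1189$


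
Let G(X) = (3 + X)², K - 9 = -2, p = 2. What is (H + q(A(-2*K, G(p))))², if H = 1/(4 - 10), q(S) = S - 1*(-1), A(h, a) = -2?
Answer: 49/36 ≈ 1.3611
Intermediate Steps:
K = 7 (K = 9 - 2 = 7)
q(S) = 1 + S (q(S) = S + 1 = 1 + S)
H = -⅙ (H = 1/(-6) = -⅙ ≈ -0.16667)
(H + q(A(-2*K, G(p))))² = (-⅙ + (1 - 2))² = (-⅙ - 1)² = (-7/6)² = 49/36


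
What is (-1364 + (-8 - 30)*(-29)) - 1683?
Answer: -1945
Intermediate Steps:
(-1364 + (-8 - 30)*(-29)) - 1683 = (-1364 - 38*(-29)) - 1683 = (-1364 + 1102) - 1683 = -262 - 1683 = -1945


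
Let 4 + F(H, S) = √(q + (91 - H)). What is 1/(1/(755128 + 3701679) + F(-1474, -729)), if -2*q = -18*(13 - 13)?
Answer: 79452510084189/30767986291655156 + 19863128635249*√1565/30767986291655156 ≈ 0.028121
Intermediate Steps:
q = 0 (q = -(-9)*(13 - 13) = -(-9)*0 = -½*0 = 0)
F(H, S) = -4 + √(91 - H) (F(H, S) = -4 + √(0 + (91 - H)) = -4 + √(91 - H))
1/(1/(755128 + 3701679) + F(-1474, -729)) = 1/(1/(755128 + 3701679) + (-4 + √(91 - 1*(-1474)))) = 1/(1/4456807 + (-4 + √(91 + 1474))) = 1/(1/4456807 + (-4 + √1565)) = 1/(-17827227/4456807 + √1565)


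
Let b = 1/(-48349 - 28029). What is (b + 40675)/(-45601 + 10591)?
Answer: -1035558383/891331260 ≈ -1.1618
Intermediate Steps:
b = -1/76378 (b = 1/(-76378) = -1/76378 ≈ -1.3093e-5)
(b + 40675)/(-45601 + 10591) = (-1/76378 + 40675)/(-45601 + 10591) = (3106675149/76378)/(-35010) = (3106675149/76378)*(-1/35010) = -1035558383/891331260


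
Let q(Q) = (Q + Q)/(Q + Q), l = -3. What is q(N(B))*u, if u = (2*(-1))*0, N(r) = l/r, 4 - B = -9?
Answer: 0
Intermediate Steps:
B = 13 (B = 4 - 1*(-9) = 4 + 9 = 13)
N(r) = -3/r
q(Q) = 1 (q(Q) = (2*Q)/((2*Q)) = (2*Q)*(1/(2*Q)) = 1)
u = 0 (u = -2*0 = 0)
q(N(B))*u = 1*0 = 0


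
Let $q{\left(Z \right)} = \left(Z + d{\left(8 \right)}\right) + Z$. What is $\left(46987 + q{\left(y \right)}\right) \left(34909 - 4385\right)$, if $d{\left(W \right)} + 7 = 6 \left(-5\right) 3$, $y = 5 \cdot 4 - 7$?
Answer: $1432063984$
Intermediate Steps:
$y = 13$ ($y = 20 - 7 = 13$)
$d{\left(W \right)} = -97$ ($d{\left(W \right)} = -7 + 6 \left(-5\right) 3 = -7 - 90 = -97$)
$q{\left(Z \right)} = -97 + 2 Z$ ($q{\left(Z \right)} = \left(Z - 97\right) + Z = \left(-97 + Z\right) + Z = -97 + 2 Z$)
$\left(46987 + q{\left(y \right)}\right) \left(34909 - 4385\right) = \left(46987 + \left(-97 + 2 \cdot 13\right)\right) \left(34909 - 4385\right) = \left(46987 + \left(-97 + 26\right)\right) 30524 = \left(46987 - 71\right) 30524 = 46916 \cdot 30524 = 1432063984$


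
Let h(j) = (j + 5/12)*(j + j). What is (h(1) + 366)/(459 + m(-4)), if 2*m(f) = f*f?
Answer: 2213/2802 ≈ 0.78979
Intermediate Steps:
m(f) = f²/2 (m(f) = (f*f)/2 = f²/2)
h(j) = 2*j*(5/12 + j) (h(j) = (j + 5*(1/12))*(2*j) = (j + 5/12)*(2*j) = (5/12 + j)*(2*j) = 2*j*(5/12 + j))
(h(1) + 366)/(459 + m(-4)) = ((⅙)*1*(5 + 12*1) + 366)/(459 + (½)*(-4)²) = ((⅙)*1*(5 + 12) + 366)/(459 + (½)*16) = ((⅙)*1*17 + 366)/(459 + 8) = (17/6 + 366)/467 = (2213/6)*(1/467) = 2213/2802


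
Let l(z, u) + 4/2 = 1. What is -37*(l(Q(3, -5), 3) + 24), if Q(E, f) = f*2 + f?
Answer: -851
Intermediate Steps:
Q(E, f) = 3*f (Q(E, f) = 2*f + f = 3*f)
l(z, u) = -1 (l(z, u) = -2 + 1 = -1)
-37*(l(Q(3, -5), 3) + 24) = -37*(-1 + 24) = -37*23 = -851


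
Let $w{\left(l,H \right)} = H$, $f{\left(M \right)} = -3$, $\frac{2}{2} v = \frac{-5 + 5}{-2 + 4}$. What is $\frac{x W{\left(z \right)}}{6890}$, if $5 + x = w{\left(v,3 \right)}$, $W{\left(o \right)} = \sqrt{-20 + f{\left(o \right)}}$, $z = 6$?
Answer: $- \frac{i \sqrt{23}}{3445} \approx - 0.0013921 i$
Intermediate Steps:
$v = 0$ ($v = \frac{-5 + 5}{-2 + 4} = \frac{0}{2} = 0 \cdot \frac{1}{2} = 0$)
$W{\left(o \right)} = i \sqrt{23}$ ($W{\left(o \right)} = \sqrt{-20 - 3} = \sqrt{-23} = i \sqrt{23}$)
$x = -2$ ($x = -5 + 3 = -2$)
$\frac{x W{\left(z \right)}}{6890} = \frac{\left(-2\right) i \sqrt{23}}{6890} = - 2 i \sqrt{23} \cdot \frac{1}{6890} = - \frac{i \sqrt{23}}{3445}$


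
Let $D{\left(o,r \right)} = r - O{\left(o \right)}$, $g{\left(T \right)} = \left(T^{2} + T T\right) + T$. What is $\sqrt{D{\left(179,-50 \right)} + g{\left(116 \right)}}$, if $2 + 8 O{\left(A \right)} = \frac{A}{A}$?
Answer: $\frac{5 \sqrt{17266}}{4} \approx 164.25$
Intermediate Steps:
$O{\left(A \right)} = - \frac{1}{8}$ ($O{\left(A \right)} = - \frac{1}{4} + \frac{A \frac{1}{A}}{8} = - \frac{1}{4} + \frac{1}{8} \cdot 1 = - \frac{1}{4} + \frac{1}{8} = - \frac{1}{8}$)
$g{\left(T \right)} = T + 2 T^{2}$ ($g{\left(T \right)} = \left(T^{2} + T^{2}\right) + T = 2 T^{2} + T = T + 2 T^{2}$)
$D{\left(o,r \right)} = \frac{1}{8} + r$ ($D{\left(o,r \right)} = r - - \frac{1}{8} = r + \frac{1}{8} = \frac{1}{8} + r$)
$\sqrt{D{\left(179,-50 \right)} + g{\left(116 \right)}} = \sqrt{\left(\frac{1}{8} - 50\right) + 116 \left(1 + 2 \cdot 116\right)} = \sqrt{- \frac{399}{8} + 116 \left(1 + 232\right)} = \sqrt{- \frac{399}{8} + 116 \cdot 233} = \sqrt{- \frac{399}{8} + 27028} = \sqrt{\frac{215825}{8}} = \frac{5 \sqrt{17266}}{4}$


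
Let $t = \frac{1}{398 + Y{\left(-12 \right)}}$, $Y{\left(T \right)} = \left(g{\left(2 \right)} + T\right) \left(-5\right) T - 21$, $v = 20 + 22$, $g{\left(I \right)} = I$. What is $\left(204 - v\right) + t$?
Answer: $\frac{36125}{223} \approx 162.0$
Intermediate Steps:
$v = 42$
$Y{\left(T \right)} = -21 + T \left(-10 - 5 T\right)$ ($Y{\left(T \right)} = \left(2 + T\right) \left(-5\right) T - 21 = \left(-10 - 5 T\right) T - 21 = T \left(-10 - 5 T\right) - 21 = -21 + T \left(-10 - 5 T\right)$)
$t = - \frac{1}{223}$ ($t = \frac{1}{398 - \left(-99 + 720\right)} = \frac{1}{398 - 621} = \frac{1}{-223} = - \frac{1}{223} \approx -0.0044843$)
$\left(204 - v\right) + t = \left(204 - 42\right) - \frac{1}{223} = 162 - \frac{1}{223} = \frac{36125}{223}$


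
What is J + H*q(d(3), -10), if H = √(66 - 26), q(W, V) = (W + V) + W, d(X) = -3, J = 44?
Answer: 44 - 32*√10 ≈ -57.193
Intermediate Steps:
q(W, V) = V + 2*W (q(W, V) = (V + W) + W = V + 2*W)
H = 2*√10 (H = √40 = 2*√10 ≈ 6.3246)
J + H*q(d(3), -10) = 44 + (2*√10)*(-10 + 2*(-3)) = 44 + (2*√10)*(-10 - 6) = 44 + (2*√10)*(-16) = 44 - 32*√10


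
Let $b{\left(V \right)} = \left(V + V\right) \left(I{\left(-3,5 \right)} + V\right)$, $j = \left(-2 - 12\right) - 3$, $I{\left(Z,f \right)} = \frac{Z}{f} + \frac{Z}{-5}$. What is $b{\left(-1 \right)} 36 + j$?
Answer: $55$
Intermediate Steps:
$I{\left(Z,f \right)} = - \frac{Z}{5} + \frac{Z}{f}$ ($I{\left(Z,f \right)} = \frac{Z}{f} + Z \left(- \frac{1}{5}\right) = \frac{Z}{f} - \frac{Z}{5} = - \frac{Z}{5} + \frac{Z}{f}$)
$j = -17$ ($j = -14 - 3 = -17$)
$b{\left(V \right)} = 2 V^{2}$ ($b{\left(V \right)} = \left(V + V\right) \left(\left(\left(- \frac{1}{5}\right) \left(-3\right) - \frac{3}{5}\right) + V\right) = 2 V \left(\left(\frac{3}{5} - \frac{3}{5}\right) + V\right) = 2 V \left(0 + V\right) = 2 V V = 2 V^{2}$)
$b{\left(-1 \right)} 36 + j = 2 \left(-1\right)^{2} \cdot 36 - 17 = 2 \cdot 1 \cdot 36 - 17 = 2 \cdot 36 - 17 = 72 - 17 = 55$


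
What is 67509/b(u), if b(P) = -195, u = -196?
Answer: -1731/5 ≈ -346.20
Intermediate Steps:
67509/b(u) = 67509/(-195) = 67509*(-1/195) = -1731/5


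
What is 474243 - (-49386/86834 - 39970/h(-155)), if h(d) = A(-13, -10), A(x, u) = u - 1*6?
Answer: 163854175447/347336 ≈ 4.7175e+5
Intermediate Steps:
A(x, u) = -6 + u (A(x, u) = u - 6 = -6 + u)
h(d) = -16 (h(d) = -6 - 10 = -16)
474243 - (-49386/86834 - 39970/h(-155)) = 474243 - (-49386/86834 - 39970/(-16)) = 474243 - (-49386*1/86834 - 39970*(-1/16)) = 474243 - (-24693/43417 + 19985/8) = 474243 - 1*867491201/347336 = 474243 - 867491201/347336 = 163854175447/347336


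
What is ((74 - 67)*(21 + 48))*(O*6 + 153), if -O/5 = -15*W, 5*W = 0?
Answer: 73899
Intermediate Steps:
W = 0 (W = (1/5)*0 = 0)
O = 0 (O = -(-75)*0 = -5*0 = 0)
((74 - 67)*(21 + 48))*(O*6 + 153) = ((74 - 67)*(21 + 48))*(0*6 + 153) = (7*69)*(0 + 153) = 483*153 = 73899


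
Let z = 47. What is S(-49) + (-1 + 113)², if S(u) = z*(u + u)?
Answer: 7938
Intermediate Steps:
S(u) = 94*u (S(u) = 47*(u + u) = 47*(2*u) = 94*u)
S(-49) + (-1 + 113)² = 94*(-49) + (-1 + 113)² = -4606 + 112² = -4606 + 12544 = 7938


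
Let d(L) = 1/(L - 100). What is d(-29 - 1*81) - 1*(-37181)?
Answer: 7808009/210 ≈ 37181.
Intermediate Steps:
d(L) = 1/(-100 + L)
d(-29 - 1*81) - 1*(-37181) = 1/(-100 + (-29 - 1*81)) - 1*(-37181) = 1/(-100 + (-29 - 81)) + 37181 = 1/(-100 - 110) + 37181 = 1/(-210) + 37181 = -1/210 + 37181 = 7808009/210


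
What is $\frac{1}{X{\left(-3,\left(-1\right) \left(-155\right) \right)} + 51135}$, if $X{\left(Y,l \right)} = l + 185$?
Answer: $\frac{1}{51475} \approx 1.9427 \cdot 10^{-5}$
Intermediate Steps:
$X{\left(Y,l \right)} = 185 + l$
$\frac{1}{X{\left(-3,\left(-1\right) \left(-155\right) \right)} + 51135} = \frac{1}{\left(185 - -155\right) + 51135} = \frac{1}{\left(185 + 155\right) + 51135} = \frac{1}{340 + 51135} = \frac{1}{51475}$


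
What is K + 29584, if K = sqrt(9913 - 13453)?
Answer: 29584 + 2*I*sqrt(885) ≈ 29584.0 + 59.498*I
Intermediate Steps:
K = 2*I*sqrt(885) (K = sqrt(-3540) = 2*I*sqrt(885) ≈ 59.498*I)
K + 29584 = 2*I*sqrt(885) + 29584 = 29584 + 2*I*sqrt(885)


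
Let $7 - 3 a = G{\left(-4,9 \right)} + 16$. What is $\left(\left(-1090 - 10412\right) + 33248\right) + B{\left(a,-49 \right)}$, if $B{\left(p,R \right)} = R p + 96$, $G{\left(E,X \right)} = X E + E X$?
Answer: $20813$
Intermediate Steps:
$G{\left(E,X \right)} = 2 E X$ ($G{\left(E,X \right)} = E X + E X = 2 E X$)
$a = 21$ ($a = \frac{7}{3} - \frac{2 \left(-4\right) 9 + 16}{3} = \frac{7}{3} - \frac{-72 + 16}{3} = \frac{7}{3} - - \frac{56}{3} = \frac{7}{3} + \frac{56}{3} = 21$)
$B{\left(p,R \right)} = 96 + R p$
$\left(\left(-1090 - 10412\right) + 33248\right) + B{\left(a,-49 \right)} = \left(\left(-1090 - 10412\right) + 33248\right) + \left(96 - 1029\right) = \left(-11502 + 33248\right) + \left(96 - 1029\right) = 21746 - 933 = 20813$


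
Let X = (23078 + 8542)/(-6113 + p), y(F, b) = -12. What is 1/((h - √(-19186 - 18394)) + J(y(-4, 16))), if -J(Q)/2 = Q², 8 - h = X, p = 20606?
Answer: -329285791/136771594539 + 23338561*I*√9395/1367715945390 ≈ -0.0024076 + 0.001654*I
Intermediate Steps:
X = 10540/4831 (X = (23078 + 8542)/(-6113 + 20606) = 31620/14493 = 31620*(1/14493) = 10540/4831 ≈ 2.1817)
h = 28108/4831 (h = 8 - 1*10540/4831 = 8 - 10540/4831 = 28108/4831 ≈ 5.8183)
J(Q) = -2*Q²
1/((h - √(-19186 - 18394)) + J(y(-4, 16))) = 1/((28108/4831 - √(-19186 - 18394)) - 2*(-12)²) = 1/((28108/4831 - √(-37580)) - 2*144) = 1/((28108/4831 - 2*I*√9395) - 288) = 1/(-1363220/4831 - 2*I*√9395)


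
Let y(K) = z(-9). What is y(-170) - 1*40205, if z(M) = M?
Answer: -40214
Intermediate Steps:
y(K) = -9
y(-170) - 1*40205 = -9 - 1*40205 = -9 - 40205 = -40214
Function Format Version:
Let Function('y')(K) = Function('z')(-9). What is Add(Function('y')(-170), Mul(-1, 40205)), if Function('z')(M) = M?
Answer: -40214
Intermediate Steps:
Function('y')(K) = -9
Add(Function('y')(-170), Mul(-1, 40205)) = Add(-9, Mul(-1, 40205)) = Add(-9, -40205) = -40214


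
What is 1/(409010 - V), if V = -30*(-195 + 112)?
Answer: 1/406520 ≈ 2.4599e-6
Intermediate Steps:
V = 2490 (V = -30*(-83) = 2490)
1/(409010 - V) = 1/(409010 - 1*2490) = 1/(409010 - 2490) = 1/406520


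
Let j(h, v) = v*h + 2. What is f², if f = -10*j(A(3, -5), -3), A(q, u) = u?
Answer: 28900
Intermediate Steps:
j(h, v) = 2 + h*v (j(h, v) = h*v + 2 = 2 + h*v)
f = -170 (f = -10*(2 - 5*(-3)) = -10*(2 + 15) = -10*17 = -170)
f² = (-170)² = 28900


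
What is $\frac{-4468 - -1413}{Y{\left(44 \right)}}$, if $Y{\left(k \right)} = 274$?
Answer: $- \frac{3055}{274} \approx -11.15$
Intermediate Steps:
$\frac{-4468 - -1413}{Y{\left(44 \right)}} = \frac{-4468 - -1413}{274} = \left(-4468 + 1413\right) \frac{1}{274} = \left(-3055\right) \frac{1}{274} = - \frac{3055}{274}$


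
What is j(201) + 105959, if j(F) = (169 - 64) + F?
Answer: 106265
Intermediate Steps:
j(F) = 105 + F
j(201) + 105959 = (105 + 201) + 105959 = 306 + 105959 = 106265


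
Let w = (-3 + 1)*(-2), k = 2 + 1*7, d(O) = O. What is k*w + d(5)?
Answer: 41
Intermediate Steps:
k = 9 (k = 2 + 7 = 9)
w = 4 (w = -2*(-2) = 4)
k*w + d(5) = 9*4 + 5 = 36 + 5 = 41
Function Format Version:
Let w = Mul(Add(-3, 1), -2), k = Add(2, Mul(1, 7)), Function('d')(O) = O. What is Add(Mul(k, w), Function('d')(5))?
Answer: 41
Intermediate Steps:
k = 9 (k = Add(2, 7) = 9)
w = 4 (w = Mul(-2, -2) = 4)
Add(Mul(k, w), Function('d')(5)) = Add(Mul(9, 4), 5) = Add(36, 5) = 41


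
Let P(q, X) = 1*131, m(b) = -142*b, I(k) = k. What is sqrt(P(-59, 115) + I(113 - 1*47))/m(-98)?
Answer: sqrt(197)/13916 ≈ 0.0010086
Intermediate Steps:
P(q, X) = 131
sqrt(P(-59, 115) + I(113 - 1*47))/m(-98) = sqrt(131 + (113 - 1*47))/((-142*(-98))) = sqrt(131 + (113 - 47))/13916 = sqrt(131 + 66)*(1/13916) = sqrt(197)*(1/13916) = sqrt(197)/13916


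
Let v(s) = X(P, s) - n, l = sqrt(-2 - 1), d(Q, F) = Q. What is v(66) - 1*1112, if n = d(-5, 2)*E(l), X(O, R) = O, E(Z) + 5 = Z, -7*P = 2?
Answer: -7961/7 + 5*I*sqrt(3) ≈ -1137.3 + 8.6602*I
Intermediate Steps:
P = -2/7 (P = -1/7*2 = -2/7 ≈ -0.28571)
l = I*sqrt(3) (l = sqrt(-3) = I*sqrt(3) ≈ 1.732*I)
E(Z) = -5 + Z
n = 25 - 5*I*sqrt(3) (n = -5*(-5 + I*sqrt(3)) = 25 - 5*I*sqrt(3) ≈ 25.0 - 8.6602*I)
v(s) = -177/7 + 5*I*sqrt(3) (v(s) = -2/7 - (25 - 5*I*sqrt(3)) = -2/7 + (-25 + 5*I*sqrt(3)) = -177/7 + 5*I*sqrt(3))
v(66) - 1*1112 = (-177/7 + 5*I*sqrt(3)) - 1*1112 = (-177/7 + 5*I*sqrt(3)) - 1112 = -7961/7 + 5*I*sqrt(3)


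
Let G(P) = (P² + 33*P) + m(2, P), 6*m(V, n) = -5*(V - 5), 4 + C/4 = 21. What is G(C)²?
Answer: 188815081/4 ≈ 4.7204e+7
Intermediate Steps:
C = 68 (C = -16 + 4*21 = -16 + 84 = 68)
m(V, n) = 25/6 - 5*V/6 (m(V, n) = (-5*(V - 5))/6 = (-5*(-5 + V))/6 = (25 - 5*V)/6 = 25/6 - 5*V/6)
G(P) = 5/2 + P² + 33*P (G(P) = (P² + 33*P) + (25/6 - ⅚*2) = (P² + 33*P) + (25/6 - 5/3) = (P² + 33*P) + 5/2 = 5/2 + P² + 33*P)
G(C)² = (5/2 + 68² + 33*68)² = (5/2 + 4624 + 2244)² = (13741/2)² = 188815081/4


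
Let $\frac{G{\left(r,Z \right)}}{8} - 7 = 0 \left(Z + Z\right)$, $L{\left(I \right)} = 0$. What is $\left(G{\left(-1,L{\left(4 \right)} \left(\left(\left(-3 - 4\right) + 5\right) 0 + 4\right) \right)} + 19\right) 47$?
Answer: $3525$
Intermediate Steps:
$G{\left(r,Z \right)} = 56$ ($G{\left(r,Z \right)} = 56 + 8 \cdot 0 \left(Z + Z\right) = 56 + 8 \cdot 0 \cdot 2 Z = 56 + 8 \cdot 0 = 56 + 0 = 56$)
$\left(G{\left(-1,L{\left(4 \right)} \left(\left(\left(-3 - 4\right) + 5\right) 0 + 4\right) \right)} + 19\right) 47 = \left(56 + 19\right) 47 = 75 \cdot 47 = 3525$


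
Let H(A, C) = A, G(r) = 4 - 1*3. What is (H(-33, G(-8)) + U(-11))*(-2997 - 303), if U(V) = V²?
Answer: -290400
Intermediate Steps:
G(r) = 1 (G(r) = 4 - 3 = 1)
(H(-33, G(-8)) + U(-11))*(-2997 - 303) = (-33 + (-11)²)*(-2997 - 303) = (-33 + 121)*(-3300) = 88*(-3300) = -290400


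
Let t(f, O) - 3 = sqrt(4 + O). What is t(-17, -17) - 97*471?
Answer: -45684 + I*sqrt(13) ≈ -45684.0 + 3.6056*I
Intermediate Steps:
t(f, O) = 3 + sqrt(4 + O)
t(-17, -17) - 97*471 = (3 + sqrt(4 - 17)) - 97*471 = (3 + sqrt(-13)) - 45687 = (3 + I*sqrt(13)) - 45687 = -45684 + I*sqrt(13)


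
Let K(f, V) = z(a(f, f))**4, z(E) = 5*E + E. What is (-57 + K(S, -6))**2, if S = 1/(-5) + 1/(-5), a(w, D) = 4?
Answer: 110037494961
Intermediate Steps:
z(E) = 6*E
S = -2/5 (S = 1*(-1/5) + 1*(-1/5) = -1/5 - 1/5 = -2/5 ≈ -0.40000)
K(f, V) = 331776 (K(f, V) = (6*4)**4 = 24**4 = 331776)
(-57 + K(S, -6))**2 = (-57 + 331776)**2 = 331719**2 = 110037494961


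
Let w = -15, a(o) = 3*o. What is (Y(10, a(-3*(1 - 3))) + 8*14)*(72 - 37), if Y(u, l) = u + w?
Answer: 3745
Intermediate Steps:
Y(u, l) = -15 + u (Y(u, l) = u - 15 = -15 + u)
(Y(10, a(-3*(1 - 3))) + 8*14)*(72 - 37) = ((-15 + 10) + 8*14)*(72 - 37) = (-5 + 112)*35 = 107*35 = 3745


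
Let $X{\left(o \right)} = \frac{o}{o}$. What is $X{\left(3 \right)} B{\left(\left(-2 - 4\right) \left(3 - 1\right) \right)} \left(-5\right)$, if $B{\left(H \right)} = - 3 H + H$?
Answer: $-120$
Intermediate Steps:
$X{\left(o \right)} = 1$
$B{\left(H \right)} = - 2 H$
$X{\left(3 \right)} B{\left(\left(-2 - 4\right) \left(3 - 1\right) \right)} \left(-5\right) = 1 \left(- 2 \left(-2 - 4\right) \left(3 - 1\right)\right) \left(-5\right) = 1 \left(- 2 \left(\left(-6\right) 2\right)\right) \left(-5\right) = 1 \left(\left(-2\right) \left(-12\right)\right) \left(-5\right) = 1 \cdot 24 \left(-5\right) = 24 \left(-5\right) = -120$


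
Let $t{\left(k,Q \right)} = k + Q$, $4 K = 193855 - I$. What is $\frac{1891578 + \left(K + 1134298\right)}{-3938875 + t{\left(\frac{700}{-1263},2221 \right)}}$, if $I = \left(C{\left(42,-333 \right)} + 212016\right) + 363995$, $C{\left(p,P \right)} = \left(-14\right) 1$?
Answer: $- \frac{7402040103}{9943989404} \approx -0.74437$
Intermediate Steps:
$C{\left(p,P \right)} = -14$
$I = 575997$ ($I = \left(-14 + 212016\right) + 363995 = 212002 + 363995 = 575997$)
$K = - \frac{191071}{2}$ ($K = \frac{193855 - 575997}{4} = \frac{1}{4} \left(-382142\right) = - \frac{191071}{2} \approx -95536.0$)
$t{\left(k,Q \right)} = Q + k$
$\frac{1891578 + \left(K + 1134298\right)}{-3938875 + t{\left(\frac{700}{-1263},2221 \right)}} = \frac{1891578 + \left(- \frac{191071}{2} + 1134298\right)}{-3938875 + \left(2221 + \frac{700}{-1263}\right)} = \frac{1891578 + \frac{2077525}{2}}{-3938875 + \left(2221 + 700 \left(- \frac{1}{1263}\right)\right)} = \frac{5860681}{2 \left(-3938875 + \left(2221 - \frac{700}{1263}\right)\right)} = \frac{5860681}{2 \left(-3938875 + \frac{2804423}{1263}\right)} = \frac{5860681}{2 \left(- \frac{4971994702}{1263}\right)} = \frac{5860681}{2} \left(- \frac{1263}{4971994702}\right) = - \frac{7402040103}{9943989404}$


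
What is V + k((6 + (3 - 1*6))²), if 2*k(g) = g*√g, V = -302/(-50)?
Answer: 977/50 ≈ 19.540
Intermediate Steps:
V = 151/25 (V = -302*(-1/50) = 151/25 ≈ 6.0400)
k(g) = g^(3/2)/2 (k(g) = (g*√g)/2 = g^(3/2)/2)
V + k((6 + (3 - 1*6))²) = 151/25 + ((6 + (3 - 1*6))²)^(3/2)/2 = 151/25 + ((6 + (3 - 6))²)^(3/2)/2 = 151/25 + ((6 - 3)²)^(3/2)/2 = 151/25 + (3²)^(3/2)/2 = 151/25 + 9^(3/2)/2 = 151/25 + (½)*27 = 151/25 + 27/2 = 977/50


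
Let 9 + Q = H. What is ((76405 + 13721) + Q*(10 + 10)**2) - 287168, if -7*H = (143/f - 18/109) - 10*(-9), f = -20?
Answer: -156694906/763 ≈ -2.0537e+5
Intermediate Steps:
H = -180253/15260 (H = -((143/(-20) - 18/109) - 10*(-9))/7 = -((143*(-1/20) - 18*1/109) + 90)/7 = -((-143/20 - 18/109) + 90)/7 = -(-15947/2180 + 90)/7 = -1/7*180253/2180 = -180253/15260 ≈ -11.812)
Q = -317593/15260 (Q = -9 - 180253/15260 = -317593/15260 ≈ -20.812)
((76405 + 13721) + Q*(10 + 10)**2) - 287168 = ((76405 + 13721) - 317593*(10 + 10)**2/15260) - 287168 = (90126 - 317593/15260*20**2) - 287168 = (90126 - 317593/15260*400) - 287168 = (90126 - 6351860/763) - 287168 = 62414278/763 - 287168 = -156694906/763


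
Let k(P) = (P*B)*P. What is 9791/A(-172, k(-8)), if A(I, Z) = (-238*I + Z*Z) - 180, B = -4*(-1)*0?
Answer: 9791/40756 ≈ 0.24023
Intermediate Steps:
B = 0 (B = 4*0 = 0)
k(P) = 0 (k(P) = (P*0)*P = 0*P = 0)
A(I, Z) = -180 + Z**2 - 238*I (A(I, Z) = (-238*I + Z**2) - 180 = (Z**2 - 238*I) - 180 = -180 + Z**2 - 238*I)
9791/A(-172, k(-8)) = 9791/(-180 + 0**2 - 238*(-172)) = 9791/(-180 + 0 + 40936) = 9791/40756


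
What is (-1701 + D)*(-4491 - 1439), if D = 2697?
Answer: -5906280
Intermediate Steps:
(-1701 + D)*(-4491 - 1439) = (-1701 + 2697)*(-4491 - 1439) = 996*(-5930) = -5906280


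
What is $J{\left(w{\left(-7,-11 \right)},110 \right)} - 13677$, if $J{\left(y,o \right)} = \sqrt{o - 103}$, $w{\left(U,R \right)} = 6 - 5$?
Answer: $-13677 + \sqrt{7} \approx -13674.0$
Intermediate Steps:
$w{\left(U,R \right)} = 1$ ($w{\left(U,R \right)} = 6 - 5 = 1$)
$J{\left(y,o \right)} = \sqrt{-103 + o}$
$J{\left(w{\left(-7,-11 \right)},110 \right)} - 13677 = \sqrt{-103 + 110} - 13677 = \sqrt{7} - 13677 = -13677 + \sqrt{7}$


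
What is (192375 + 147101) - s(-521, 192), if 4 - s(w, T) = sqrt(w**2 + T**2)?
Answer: 339472 + sqrt(308305) ≈ 3.4003e+5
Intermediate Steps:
s(w, T) = 4 - sqrt(T**2 + w**2) (s(w, T) = 4 - sqrt(w**2 + T**2) = 4 - sqrt(T**2 + w**2))
(192375 + 147101) - s(-521, 192) = (192375 + 147101) - (4 - sqrt(192**2 + (-521)**2)) = 339476 - (4 - sqrt(36864 + 271441)) = 339476 - (4 - sqrt(308305)) = 339476 + (-4 + sqrt(308305)) = 339472 + sqrt(308305)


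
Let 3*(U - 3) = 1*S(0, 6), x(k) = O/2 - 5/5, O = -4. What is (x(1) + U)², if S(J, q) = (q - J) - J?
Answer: 4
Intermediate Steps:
S(J, q) = q - 2*J
x(k) = -3 (x(k) = -4/2 - 5/5 = -4*½ - 5*⅕ = -2 - 1 = -3)
U = 5 (U = 3 + (1*(6 - 2*0))/3 = 3 + (1*(6 + 0))/3 = 3 + (1*6)/3 = 3 + (⅓)*6 = 3 + 2 = 5)
(x(1) + U)² = (-3 + 5)² = 2² = 4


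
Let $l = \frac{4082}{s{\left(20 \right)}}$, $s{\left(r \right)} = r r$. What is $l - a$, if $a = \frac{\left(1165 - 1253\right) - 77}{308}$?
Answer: $\frac{15037}{1400} \approx 10.741$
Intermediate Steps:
$s{\left(r \right)} = r^{2}$
$a = - \frac{15}{28}$ ($a = \left(-88 - 77\right) \frac{1}{308} = \left(-165\right) \frac{1}{308} = - \frac{15}{28} \approx -0.53571$)
$l = \frac{2041}{200}$ ($l = \frac{4082}{20^{2}} = \frac{4082}{400} = 4082 \cdot \frac{1}{400} = \frac{2041}{200} \approx 10.205$)
$l - a = \frac{2041}{200} - - \frac{15}{28} = \frac{2041}{200} + \frac{15}{28} = \frac{15037}{1400}$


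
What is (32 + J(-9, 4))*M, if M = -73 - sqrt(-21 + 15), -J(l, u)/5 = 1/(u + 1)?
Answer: -2263 - 31*I*sqrt(6) ≈ -2263.0 - 75.934*I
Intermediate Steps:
J(l, u) = -5/(1 + u) (J(l, u) = -5/(u + 1) = -5/(1 + u))
M = -73 - I*sqrt(6) (M = -73 - sqrt(-6) = -73 - I*sqrt(6) ≈ -73.0 - 2.4495*I)
(32 + J(-9, 4))*M = (32 - 5/(1 + 4))*(-73 - I*sqrt(6)) = (32 - 5/5)*(-73 - I*sqrt(6)) = (32 - 5*1/5)*(-73 - I*sqrt(6)) = (32 - 1)*(-73 - I*sqrt(6)) = 31*(-73 - I*sqrt(6)) = -2263 - 31*I*sqrt(6)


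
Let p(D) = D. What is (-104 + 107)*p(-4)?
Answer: -12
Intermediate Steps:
(-104 + 107)*p(-4) = (-104 + 107)*(-4) = 3*(-4) = -12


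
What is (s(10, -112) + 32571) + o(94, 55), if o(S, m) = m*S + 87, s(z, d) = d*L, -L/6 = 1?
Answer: 38500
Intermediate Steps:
L = -6 (L = -6*1 = -6)
s(z, d) = -6*d (s(z, d) = d*(-6) = -6*d)
o(S, m) = 87 + S*m (o(S, m) = S*m + 87 = 87 + S*m)
(s(10, -112) + 32571) + o(94, 55) = (-6*(-112) + 32571) + (87 + 94*55) = (672 + 32571) + (87 + 5170) = 33243 + 5257 = 38500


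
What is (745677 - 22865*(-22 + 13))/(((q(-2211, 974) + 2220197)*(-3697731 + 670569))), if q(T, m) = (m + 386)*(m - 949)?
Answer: -52859/379101083273 ≈ -1.3943e-7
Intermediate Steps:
q(T, m) = (-949 + m)*(386 + m) (q(T, m) = (386 + m)*(-949 + m) = (-949 + m)*(386 + m))
(745677 - 22865*(-22 + 13))/(((q(-2211, 974) + 2220197)*(-3697731 + 670569))) = (745677 - 22865*(-22 + 13))/((((-366314 + 974² - 563*974) + 2220197)*(-3697731 + 670569))) = (745677 - 22865*(-9))/((((-366314 + 948676 - 548362) + 2220197)*(-3027162))) = (745677 - 1345*(-153))/(((34000 + 2220197)*(-3027162))) = (745677 + 205785)/((2254197*(-3027162))) = 951462/(-6823819498914) = 951462*(-1/6823819498914) = -52859/379101083273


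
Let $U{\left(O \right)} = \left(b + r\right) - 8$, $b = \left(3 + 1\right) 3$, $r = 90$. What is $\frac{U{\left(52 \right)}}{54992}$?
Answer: $\frac{47}{27496} \approx 0.0017093$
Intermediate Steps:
$b = 12$ ($b = 4 \cdot 3 = 12$)
$U{\left(O \right)} = 94$ ($U{\left(O \right)} = \left(12 + 90\right) - 8 = 102 - 8 = 94$)
$\frac{U{\left(52 \right)}}{54992} = \frac{94}{54992} = 94 \cdot \frac{1}{54992} = \frac{47}{27496}$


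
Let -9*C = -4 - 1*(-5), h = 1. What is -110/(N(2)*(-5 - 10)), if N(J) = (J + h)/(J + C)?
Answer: 374/81 ≈ 4.6173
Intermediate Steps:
C = -⅑ (C = -(-4 - 1*(-5))/9 = -(-4 + 5)/9 = -⅑*1 = -⅑ ≈ -0.11111)
N(J) = (1 + J)/(-⅑ + J) (N(J) = (J + 1)/(J - ⅑) = (1 + J)/(-⅑ + J))
-110/(N(2)*(-5 - 10)) = -110/((9*(1 + 2)/(-1 + 9*2))*(-5 - 10)) = -110/((9*3/(-1 + 18))*(-15)) = -110*(-1)/((9*3/17)*15) = -110*(-1)/((9*(1/17)*3)*15) = -110*(-1)/(27/17*15) = -1870*(-1)/(27*15) = -110*(-17/405) = 374/81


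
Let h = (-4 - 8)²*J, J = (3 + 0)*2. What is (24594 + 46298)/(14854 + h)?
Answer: 35446/7859 ≈ 4.5102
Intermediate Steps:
J = 6 (J = 3*2 = 6)
h = 864 (h = (-4 - 8)²*6 = (-12)²*6 = 144*6 = 864)
(24594 + 46298)/(14854 + h) = (24594 + 46298)/(14854 + 864) = 70892/15718 = 70892*(1/15718) = 35446/7859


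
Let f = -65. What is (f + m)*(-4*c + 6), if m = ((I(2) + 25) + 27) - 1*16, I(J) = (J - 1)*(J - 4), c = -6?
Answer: -930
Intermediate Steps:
I(J) = (-1 + J)*(-4 + J)
m = 34 (m = (((4 + 2² - 5*2) + 25) + 27) - 1*16 = (((4 + 4 - 10) + 25) + 27) - 16 = ((-2 + 25) + 27) - 16 = (23 + 27) - 16 = 50 - 16 = 34)
(f + m)*(-4*c + 6) = (-65 + 34)*(-4*(-6) + 6) = -31*(24 + 6) = -31*30 = -930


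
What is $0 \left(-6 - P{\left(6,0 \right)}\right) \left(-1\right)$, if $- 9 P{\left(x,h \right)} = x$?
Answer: $0$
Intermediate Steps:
$P{\left(x,h \right)} = - \frac{x}{9}$
$0 \left(-6 - P{\left(6,0 \right)}\right) \left(-1\right) = 0 \left(-6 - \left(- \frac{1}{9}\right) 6\right) \left(-1\right) = 0 \left(-6 - - \frac{2}{3}\right) \left(-1\right) = 0 \left(-6 + \frac{2}{3}\right) \left(-1\right) = 0 \left(- \frac{16}{3}\right) \left(-1\right) = 0 \left(-1\right) = 0$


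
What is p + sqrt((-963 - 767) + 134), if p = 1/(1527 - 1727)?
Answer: -1/200 + 2*I*sqrt(399) ≈ -0.005 + 39.95*I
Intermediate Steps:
p = -1/200 (p = 1/(-200) = -1/200 ≈ -0.0050000)
p + sqrt((-963 - 767) + 134) = -1/200 + sqrt((-963 - 767) + 134) = -1/200 + sqrt(-1730 + 134) = -1/200 + sqrt(-1596) = -1/200 + 2*I*sqrt(399)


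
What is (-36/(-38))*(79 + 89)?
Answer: 3024/19 ≈ 159.16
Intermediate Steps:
(-36/(-38))*(79 + 89) = -36*(-1/38)*168 = (18/19)*168 = 3024/19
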